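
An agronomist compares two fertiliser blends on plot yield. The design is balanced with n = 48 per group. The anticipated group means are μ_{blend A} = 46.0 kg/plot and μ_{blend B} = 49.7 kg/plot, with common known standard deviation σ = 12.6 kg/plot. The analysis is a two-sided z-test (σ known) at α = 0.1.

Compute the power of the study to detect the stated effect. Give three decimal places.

Power ≈ 0.419

Standardized effect: d = |μ_{blend A} − μ_{blend B}| / σ = |46.0 − 49.7| / 12.6 = 0.2937
Noncentrality parameter: δ = d·√(n/2) = 0.2937 × √(48/2) = 1.4386
Two-sided α = 0.1 → critical value z_{0.05} = 1.645.
Power = Φ(δ − 1.645) + Φ(−δ − 1.645) = Φ(-0.206) + Φ(-3.083) = 0.4183 + 0.0010 = 0.4193.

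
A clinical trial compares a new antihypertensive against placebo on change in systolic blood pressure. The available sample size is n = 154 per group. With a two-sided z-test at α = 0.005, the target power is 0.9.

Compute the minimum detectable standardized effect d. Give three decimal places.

d ≈ 0.466

Required noncentrality: δ = z_{0.0025} + z_{0.10} = 2.807 + 1.282 = 4.089.
(Lower-tail contribution to power is negligible for δ > 0.)
δ = d·√(n/2) ⇒ d = δ/√(n/2) = 4.089/√(154/2) = 0.4659.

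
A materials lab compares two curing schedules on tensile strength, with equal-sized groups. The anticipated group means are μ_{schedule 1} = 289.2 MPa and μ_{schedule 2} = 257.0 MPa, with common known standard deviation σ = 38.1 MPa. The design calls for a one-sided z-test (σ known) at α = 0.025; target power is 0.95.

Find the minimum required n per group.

n = 37 per group

Standardized effect: d = |μ_{schedule 1} − μ_{schedule 2}| / σ = |289.2 − 257.0| / 38.1 = 0.8451
Set Φ(δ − 1.960) = 0.95; then δ − 1.960 = Φ⁻¹(0.95) = 1.645, giving δ = 3.605.
δ = d·√(n/2) ⇒ n = 2(δ/d)² = 2 × (3.605 / 0.8451)² = 36.39.
Rounding up, n = 37 per group.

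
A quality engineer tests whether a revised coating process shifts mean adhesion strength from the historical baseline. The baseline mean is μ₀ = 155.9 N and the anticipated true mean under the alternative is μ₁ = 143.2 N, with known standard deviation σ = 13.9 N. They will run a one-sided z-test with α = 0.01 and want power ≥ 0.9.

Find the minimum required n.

n = 16

Standardized effect: d = |μ₁ − μ₀| / σ = |143.2 − 155.9| / 13.9 = 0.9137
Set Φ(δ − 2.326) = 0.9; then δ − 2.326 = Φ⁻¹(0.9) = 1.282, giving δ = 3.608.
δ = d·√n ⇒ n = (δ/d)² = (3.608 / 0.9137)² = 15.59.
Rounding up, n = 16.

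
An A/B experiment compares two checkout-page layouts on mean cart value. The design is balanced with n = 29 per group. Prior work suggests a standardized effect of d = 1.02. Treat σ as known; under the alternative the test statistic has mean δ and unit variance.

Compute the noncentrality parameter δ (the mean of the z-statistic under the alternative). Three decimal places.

The noncentrality parameter scales effect size by the design's sample-size factor: δ = d·√(n/2) = 1.02 × √(29/2) = 3.8840

δ ≈ 3.884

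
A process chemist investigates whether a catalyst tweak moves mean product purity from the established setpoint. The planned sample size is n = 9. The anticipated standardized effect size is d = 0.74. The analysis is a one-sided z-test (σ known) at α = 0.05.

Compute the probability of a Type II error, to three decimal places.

Noncentrality parameter: δ = d·√n = 0.74 × √9 = 2.2200
Critical value for a one-sided test at α = 0.05: z_α = 1.645.
Power = Φ(δ − 1.645) = Φ(0.575) = 0.7174.
Type II error: β = 1 − power = 1 − 0.7174 = 0.2826.

β ≈ 0.283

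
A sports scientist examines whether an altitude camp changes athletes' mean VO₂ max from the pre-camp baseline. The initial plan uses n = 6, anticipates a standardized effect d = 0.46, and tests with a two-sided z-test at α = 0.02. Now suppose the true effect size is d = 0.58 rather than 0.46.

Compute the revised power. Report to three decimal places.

Power ≈ 0.183

With d = 0.58: δ = d·√n = 0.58 × √6 = 1.4207. Critical value z_{0.01} = 2.326.
Revised power = Φ(δ − 2.326) + Φ(−δ − 2.326) = Φ(-0.906) + Φ(-3.747) = 0.1826 + 0.0001 = 0.1827.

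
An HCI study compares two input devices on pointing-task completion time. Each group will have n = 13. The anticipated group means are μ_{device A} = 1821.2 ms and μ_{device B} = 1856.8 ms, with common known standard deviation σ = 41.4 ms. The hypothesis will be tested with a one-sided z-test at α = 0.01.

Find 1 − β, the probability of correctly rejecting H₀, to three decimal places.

Power ≈ 0.447

Standardized effect: d = |μ_{device A} − μ_{device B}| / σ = |1821.2 − 1856.8| / 41.4 = 0.8599
Noncentrality parameter: δ = d·√(n/2) = 0.8599 × √(13/2) = 2.1923
Critical value for a one-sided test at α = 0.01: z_α = 2.326.
Power = Φ(δ − 2.326) = Φ(-0.134) = 0.4467.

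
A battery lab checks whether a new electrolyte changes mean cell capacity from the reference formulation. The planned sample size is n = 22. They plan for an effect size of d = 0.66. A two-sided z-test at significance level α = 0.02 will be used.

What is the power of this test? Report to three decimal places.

Power ≈ 0.779

Noncentrality parameter: δ = d·√n = 0.66 × √22 = 3.0957
Critical value for a two-sided test at α = 0.02: z_{α/2} = 2.326.
Power = Φ(δ − 2.326) + Φ(−δ − 2.326) = Φ(0.769) + Φ(-5.422) = 0.7792 + 0.0000 = 0.7792.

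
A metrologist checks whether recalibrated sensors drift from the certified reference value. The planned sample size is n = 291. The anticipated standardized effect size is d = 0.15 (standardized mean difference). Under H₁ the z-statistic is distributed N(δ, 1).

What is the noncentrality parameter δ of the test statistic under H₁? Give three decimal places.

δ ≈ 2.559

δ = d·√n = 0.15 × √291 = 2.5588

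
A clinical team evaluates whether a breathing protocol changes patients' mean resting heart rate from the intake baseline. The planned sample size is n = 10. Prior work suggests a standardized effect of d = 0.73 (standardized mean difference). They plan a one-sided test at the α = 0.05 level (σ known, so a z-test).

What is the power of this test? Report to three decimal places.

Power ≈ 0.747

Noncentrality parameter: δ = d·√n = 0.73 × √10 = 2.3085
One-sided α = 0.05 → critical value z_{0.05} = 1.645.
Power = P(Z > 1.645 − δ) = Φ(0.664) = 0.7465.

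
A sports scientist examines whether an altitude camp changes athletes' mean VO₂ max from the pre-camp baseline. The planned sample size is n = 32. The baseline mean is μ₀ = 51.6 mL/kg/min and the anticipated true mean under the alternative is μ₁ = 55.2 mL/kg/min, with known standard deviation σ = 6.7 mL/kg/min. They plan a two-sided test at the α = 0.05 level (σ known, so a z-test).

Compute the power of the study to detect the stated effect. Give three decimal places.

Standardized effect: d = |μ₁ − μ₀| / σ = |55.2 − 51.6| / 6.7 = 0.5373
Noncentrality parameter: δ = d·√n = 0.5373 × √32 = 3.0395
Two-sided α = 0.05 → critical value z_{0.025} = 1.960.
Power = Φ(δ − 1.960) + Φ(−δ − 1.960) = Φ(1.080) + Φ(-4.999) = 0.8598 + 0.0000 = 0.8598.

Power ≈ 0.860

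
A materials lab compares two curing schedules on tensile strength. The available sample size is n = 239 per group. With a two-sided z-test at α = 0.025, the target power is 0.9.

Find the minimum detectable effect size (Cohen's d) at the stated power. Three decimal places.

d ≈ 0.322

Need Φ(δ − 2.241) = 0.9, so δ = 2.241 + 1.282 = 3.523.
(Lower-tail contribution to power is negligible for δ > 0.)
δ = d·√(n/2) ⇒ d = δ/√(n/2) = 3.523/√(239/2) = 0.3223.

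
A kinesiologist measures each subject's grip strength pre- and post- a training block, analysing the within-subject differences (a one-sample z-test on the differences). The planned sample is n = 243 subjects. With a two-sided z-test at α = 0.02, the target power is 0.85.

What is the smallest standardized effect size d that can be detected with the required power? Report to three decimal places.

Required noncentrality: δ = z_{0.01} + z_{0.15} = 2.326 + 1.036 = 3.363.
(The second rejection-region term Φ(−δ − z_{α/2}) is negligible and dropped.)
δ = d·√n ⇒ d = δ/√n = 3.363/√243 = 0.2157.

d ≈ 0.216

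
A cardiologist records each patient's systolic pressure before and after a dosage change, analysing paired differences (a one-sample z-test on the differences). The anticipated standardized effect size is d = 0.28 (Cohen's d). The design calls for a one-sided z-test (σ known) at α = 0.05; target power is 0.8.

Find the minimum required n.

n = 79

For power 0.8 need Φ(δ − z_{0.05}) = 0.8, so δ = z_{0.05} + z_{0.20} = 1.645 + 0.842 = 2.486.
δ = d·√n ⇒ n = (δ/d)² = (2.486 / 0.28)² = 78.86.
Rounding up, n = 79.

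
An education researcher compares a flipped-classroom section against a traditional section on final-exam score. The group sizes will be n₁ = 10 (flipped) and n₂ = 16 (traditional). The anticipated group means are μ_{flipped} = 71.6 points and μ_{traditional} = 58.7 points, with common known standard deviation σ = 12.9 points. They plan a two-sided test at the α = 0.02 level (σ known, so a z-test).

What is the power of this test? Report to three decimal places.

Standardized effect: d = |μ_{flipped} − μ_{traditional}| / σ = |71.6 − 58.7| / 12.9 = 1.0000
Noncentrality parameter: λ = d / √(1/n₁ + 1/n₂) = 1.0000 / √(1/10 + 1/16) = 2.4807
Critical value for a two-sided test at α = 0.02: z_{α/2} = 2.326.
Power = Φ(λ − 2.326) + Φ(−λ − 2.326) = Φ(0.154) + Φ(-4.807) = 0.5613 + 0.0000 = 0.5613.

Power ≈ 0.561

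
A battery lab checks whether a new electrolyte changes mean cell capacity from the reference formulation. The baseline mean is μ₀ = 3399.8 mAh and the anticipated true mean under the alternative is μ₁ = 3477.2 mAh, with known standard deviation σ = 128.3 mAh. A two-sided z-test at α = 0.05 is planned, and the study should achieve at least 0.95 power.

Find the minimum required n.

n = 36

Standardized effect: d = |μ₁ − μ₀| / σ = |3477.2 − 3399.8| / 128.3 = 0.6033
Set Φ(δ − 1.960) = 0.95; then δ − 1.960 = Φ⁻¹(0.95) = 1.645, giving δ = 3.605.
(For δ > 0 the lower-tail rejection region contributes negligibly to power, so the one-term inversion is standard.)
δ = d·√n ⇒ n = (δ/d)² = (3.605 / 0.6033)² = 35.71.
Round up to the next whole unit.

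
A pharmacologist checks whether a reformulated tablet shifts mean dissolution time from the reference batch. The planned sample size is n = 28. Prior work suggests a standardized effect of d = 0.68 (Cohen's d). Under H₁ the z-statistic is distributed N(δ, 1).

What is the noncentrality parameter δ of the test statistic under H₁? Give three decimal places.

The noncentrality parameter scales effect size by the design's sample-size factor: δ = d·√n = 0.68 × √28 = 3.5982

δ ≈ 3.598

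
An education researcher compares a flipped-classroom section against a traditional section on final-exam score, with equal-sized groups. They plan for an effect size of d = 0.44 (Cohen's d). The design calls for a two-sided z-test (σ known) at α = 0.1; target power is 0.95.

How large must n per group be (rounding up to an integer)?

n = 112 per group

For power 0.95 need Φ(δ − z_{0.05}) = 0.95, so δ = z_{0.05} + z_{0.05} = 1.645 + 1.645 = 3.290.
(Ignoring the negligible lower-tail rejection probability gives the usual closed-form inversion.)
δ = d·√(n/2) ⇒ n = 2(δ/d)² = 2 × (3.290 / 0.44)² = 111.80.
Round up to the next whole unit.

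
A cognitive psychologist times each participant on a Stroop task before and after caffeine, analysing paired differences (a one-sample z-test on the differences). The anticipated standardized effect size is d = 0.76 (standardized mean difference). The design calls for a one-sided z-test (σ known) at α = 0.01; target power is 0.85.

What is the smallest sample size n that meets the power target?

n = 20

Set Φ(δ − 2.326) = 0.85; then δ − 2.326 = Φ⁻¹(0.85) = 1.036, giving δ = 3.363.
δ = d·√n ⇒ n = (δ/d)² = (3.363 / 0.76)² = 19.58.
Rounding up, n = 20.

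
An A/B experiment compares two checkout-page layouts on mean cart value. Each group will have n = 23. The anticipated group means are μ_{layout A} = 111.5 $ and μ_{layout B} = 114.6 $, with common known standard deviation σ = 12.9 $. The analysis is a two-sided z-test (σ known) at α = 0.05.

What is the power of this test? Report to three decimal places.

Standardized effect: d = |μ_{layout A} − μ_{layout B}| / σ = |111.5 − 114.6| / 12.9 = 0.2403
Noncentrality parameter: δ = d·√(n/2) = 0.2403 × √(23/2) = 0.8149
Critical value for a two-sided test at α = 0.05: z_{α/2} = 1.960.
Power = Φ(δ − 1.960) + Φ(−δ − 1.960) = Φ(-1.145) + Φ(-2.775) = 0.1261 + 0.0028 = 0.1289.

Power ≈ 0.129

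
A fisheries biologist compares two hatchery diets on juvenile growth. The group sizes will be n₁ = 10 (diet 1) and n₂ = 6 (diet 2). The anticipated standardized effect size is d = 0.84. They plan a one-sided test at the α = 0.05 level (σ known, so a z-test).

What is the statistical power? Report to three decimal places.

Power ≈ 0.493

Noncentrality parameter: δ = d / √(1/n₁ + 1/n₂) = 0.84 / √(1/10 + 1/6) = 1.6267
Critical value for a one-sided test at α = 0.05: z_α = 1.645.
Power = Φ(δ − 1.645) = Φ(-0.018) = 0.4927.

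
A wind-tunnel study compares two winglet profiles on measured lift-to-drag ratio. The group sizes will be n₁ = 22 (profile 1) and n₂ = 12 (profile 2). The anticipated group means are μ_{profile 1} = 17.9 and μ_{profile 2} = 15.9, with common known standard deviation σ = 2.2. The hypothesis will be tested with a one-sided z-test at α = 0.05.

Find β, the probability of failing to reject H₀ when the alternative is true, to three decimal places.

β ≈ 0.187

Standardized effect: d = |μ_{profile 1} − μ_{profile 2}| / σ = |17.9 − 15.9| / 2.2 = 0.9091
Noncentrality parameter: δ = d / √(1/n₁ + 1/n₂) = 0.9091 / √(1/22 + 1/12) = 2.5332
One-sided α = 0.05 → critical value z_{0.05} = 1.645.
Power = Φ(δ − 1.645) = Φ(0.888) = 0.8128.
Type II error: β = 1 − power = 1 − 0.8128 = 0.1872.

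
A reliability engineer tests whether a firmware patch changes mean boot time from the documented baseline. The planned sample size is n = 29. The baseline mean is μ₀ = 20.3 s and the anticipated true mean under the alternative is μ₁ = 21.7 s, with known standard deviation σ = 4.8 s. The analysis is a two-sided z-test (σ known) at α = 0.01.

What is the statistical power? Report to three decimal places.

Standardized effect: d = |μ₁ − μ₀| / σ = |21.7 − 20.3| / 4.8 = 0.2917
Noncentrality parameter: δ = d·√n = 0.2917 × √29 = 1.5707
Two-sided α = 0.01 → critical value z_{0.005} = 2.576.
Power = Φ(δ − 2.576) + Φ(−δ − 2.576) = Φ(-1.005) + Φ(-4.147) = 0.1574 + 0.0000 = 0.1574.

Power ≈ 0.157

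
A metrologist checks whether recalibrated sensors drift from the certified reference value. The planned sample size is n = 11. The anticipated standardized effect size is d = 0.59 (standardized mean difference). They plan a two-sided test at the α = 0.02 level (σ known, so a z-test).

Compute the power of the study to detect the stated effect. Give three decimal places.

Noncentrality parameter: δ = d·√n = 0.59 × √11 = 1.9568
Two-sided α = 0.02 → critical value z_{0.01} = 2.326.
Power = Φ(δ − 2.326) + Φ(−δ − 2.326) = Φ(-0.370) + Φ(-4.283) = 0.3559 + 0.0000 = 0.3559.

Power ≈ 0.356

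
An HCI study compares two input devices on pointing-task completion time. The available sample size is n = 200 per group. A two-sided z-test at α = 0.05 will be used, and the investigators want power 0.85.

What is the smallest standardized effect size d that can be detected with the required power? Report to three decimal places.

Need Φ(δ − 1.960) = 0.85, so δ = 1.960 + 1.036 = 2.996.
(The second rejection-region term Φ(−δ − z_{α/2}) is negligible and dropped.)
δ = d·√(n/2) ⇒ d = δ/√(n/2) = 2.996/√(200/2) = 0.2996.

d ≈ 0.300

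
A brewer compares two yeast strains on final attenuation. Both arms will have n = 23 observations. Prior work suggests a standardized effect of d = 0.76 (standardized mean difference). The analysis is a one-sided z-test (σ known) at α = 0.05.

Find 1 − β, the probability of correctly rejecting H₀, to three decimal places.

Power ≈ 0.824

Noncentrality parameter: δ = d·√(n/2) = 0.76 × √(23/2) = 2.5773
Critical value for a one-sided test at α = 0.05: z_α = 1.645.
Power = P(Z > 1.645 − δ) = Φ(0.932) = 0.8244.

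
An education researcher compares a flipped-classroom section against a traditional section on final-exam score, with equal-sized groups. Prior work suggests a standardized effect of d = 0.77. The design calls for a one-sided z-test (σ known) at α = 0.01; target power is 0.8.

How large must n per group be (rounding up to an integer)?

n = 34 per group

For power 0.8 need Φ(δ − z_{0.01}) = 0.8, so δ = z_{0.01} + z_{0.20} = 2.326 + 0.842 = 3.168.
δ = d·√(n/2) ⇒ n = 2(δ/d)² = 2 × (3.168 / 0.77)² = 33.85.
Round up to the next whole unit.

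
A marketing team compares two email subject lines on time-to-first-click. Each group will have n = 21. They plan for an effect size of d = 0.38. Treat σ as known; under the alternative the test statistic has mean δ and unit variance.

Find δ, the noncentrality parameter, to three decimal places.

The noncentrality parameter scales effect size by the design's sample-size factor: δ = d·√(n/2) = 0.38 × √(21/2) = 1.2313

δ ≈ 1.231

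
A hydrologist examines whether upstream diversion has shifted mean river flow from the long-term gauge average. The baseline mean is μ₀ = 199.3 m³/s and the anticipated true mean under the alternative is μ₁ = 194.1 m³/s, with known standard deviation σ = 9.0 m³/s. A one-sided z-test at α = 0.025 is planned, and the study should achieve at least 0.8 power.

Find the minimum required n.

Standardized effect: d = |μ₁ − μ₀| / σ = |194.1 − 199.3| / 9.0 = 0.5778
For power 0.8 need Φ(δ − z_{0.025}) = 0.8, so δ = z_{0.025} + z_{0.20} = 1.960 + 0.842 = 2.802.
δ = d·√n ⇒ n = (δ/d)² = (2.802 / 0.5778)² = 23.51.
Round up to the next whole unit.

n = 24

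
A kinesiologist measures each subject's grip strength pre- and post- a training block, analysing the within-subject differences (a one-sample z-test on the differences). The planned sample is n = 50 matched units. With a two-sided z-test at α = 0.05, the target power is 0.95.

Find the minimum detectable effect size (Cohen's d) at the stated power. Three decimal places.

d ≈ 0.510

Need Φ(δ − 1.960) = 0.95, so δ = 1.960 + 1.645 = 3.605.
(The second rejection-region term Φ(−δ − z_{α/2}) is negligible and dropped.)
δ = d·√n ⇒ d = δ/√n = 3.605/√50 = 0.5098.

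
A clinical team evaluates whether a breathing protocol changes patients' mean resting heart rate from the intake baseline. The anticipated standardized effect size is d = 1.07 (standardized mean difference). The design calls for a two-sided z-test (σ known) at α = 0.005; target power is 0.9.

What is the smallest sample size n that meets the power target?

n = 15

Set Φ(δ − 2.807) = 0.9; then δ − 2.807 = Φ⁻¹(0.9) = 1.282, giving δ = 4.089.
(For δ > 0 the lower-tail rejection region contributes negligibly to power, so the one-term inversion is standard.)
δ = d·√n ⇒ n = (δ/d)² = (4.089 / 1.07)² = 14.60.
Round up to the next whole unit.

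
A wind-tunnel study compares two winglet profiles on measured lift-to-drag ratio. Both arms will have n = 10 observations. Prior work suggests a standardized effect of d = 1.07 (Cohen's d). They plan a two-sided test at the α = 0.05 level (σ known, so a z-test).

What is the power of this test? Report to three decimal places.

Noncentrality parameter: δ = d·√(n/2) = 1.07 × √(10/2) = 2.3926
Two-sided α = 0.05 → critical value z_{0.025} = 1.960.
Power = Φ(δ − 1.960) + Φ(−δ − 1.960) = Φ(0.433) + Φ(-4.353) = 0.6674 + 0.0000 = 0.6674.

Power ≈ 0.667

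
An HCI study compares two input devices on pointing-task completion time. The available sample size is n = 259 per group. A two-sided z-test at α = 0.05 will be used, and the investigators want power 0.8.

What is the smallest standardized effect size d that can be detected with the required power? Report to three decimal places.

Need Φ(δ − 1.960) = 0.8, so δ = 1.960 + 0.842 = 2.802.
(The second rejection-region term Φ(−δ − z_{α/2}) is negligible and dropped.)
δ = d·√(n/2) ⇒ d = δ/√(n/2) = 2.802/√(259/2) = 0.2462.

d ≈ 0.246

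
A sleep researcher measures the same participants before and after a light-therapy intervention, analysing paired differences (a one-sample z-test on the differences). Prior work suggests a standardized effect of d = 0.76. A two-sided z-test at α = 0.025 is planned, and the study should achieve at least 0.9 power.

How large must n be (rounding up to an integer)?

n = 22

For power 0.9 need Φ(δ − z_{0.0125}) = 0.9, so δ = z_{0.0125} + z_{0.10} = 2.241 + 1.282 = 3.523.
(For δ > 0 the lower-tail rejection region contributes negligibly to power, so the one-term inversion is standard.)
δ = d·√n ⇒ n = (δ/d)² = (3.523 / 0.76)² = 21.49.
Round up to the next whole unit.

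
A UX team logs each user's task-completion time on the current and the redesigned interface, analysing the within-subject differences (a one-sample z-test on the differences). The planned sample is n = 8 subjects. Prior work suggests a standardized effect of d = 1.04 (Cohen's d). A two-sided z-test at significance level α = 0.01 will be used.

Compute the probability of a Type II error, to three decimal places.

Noncentrality parameter: δ = d·√n = 1.04 × √8 = 2.9416
Two-sided α = 0.01 → critical value z_{0.005} = 2.576.
Power = Φ(δ − 2.576) + Φ(−δ − 2.576) = Φ(0.366) + Φ(-5.517) = 0.6427 + 0.0000 = 0.6427.
Type II error: β = 1 − power = 1 − 0.6427 = 0.3573.

β ≈ 0.357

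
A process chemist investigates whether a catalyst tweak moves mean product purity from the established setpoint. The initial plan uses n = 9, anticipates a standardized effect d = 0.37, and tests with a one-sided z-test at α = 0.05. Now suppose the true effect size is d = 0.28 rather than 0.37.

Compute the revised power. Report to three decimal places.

Power ≈ 0.210

With d = 0.28: δ = d·√n = 0.28 × √9 = 0.8400. Critical value z_{0.05} = 1.645.
Revised power = P(Z > 1.645 − δ) = Φ(-0.805) = 0.2105.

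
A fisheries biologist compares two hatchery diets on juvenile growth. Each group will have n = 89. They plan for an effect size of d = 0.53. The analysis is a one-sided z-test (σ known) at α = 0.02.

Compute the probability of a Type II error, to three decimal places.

β ≈ 0.069

Noncentrality parameter: δ = d·√(n/2) = 0.53 × √(89/2) = 3.5355
Critical value for a one-sided test at α = 0.02: z_α = 2.054.
Power = P(Z > 2.054 − δ) = Φ(1.482) = 0.9308.
Type II error: β = 1 − power = 1 − 0.9308 = 0.0692.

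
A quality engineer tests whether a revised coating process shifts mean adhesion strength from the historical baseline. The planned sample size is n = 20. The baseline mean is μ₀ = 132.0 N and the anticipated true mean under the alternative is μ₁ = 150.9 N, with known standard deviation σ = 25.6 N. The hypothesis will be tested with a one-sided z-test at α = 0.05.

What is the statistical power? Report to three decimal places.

Power ≈ 0.951

Standardized effect: d = |μ₁ − μ₀| / σ = |150.9 − 132.0| / 25.6 = 0.7383
Noncentrality parameter: δ = d·√n = 0.7383 × √20 = 3.3017
One-sided α = 0.05 → critical value z_{0.05} = 1.645.
Power = P(Z > 1.645 − δ) = Φ(1.657) = 0.9512.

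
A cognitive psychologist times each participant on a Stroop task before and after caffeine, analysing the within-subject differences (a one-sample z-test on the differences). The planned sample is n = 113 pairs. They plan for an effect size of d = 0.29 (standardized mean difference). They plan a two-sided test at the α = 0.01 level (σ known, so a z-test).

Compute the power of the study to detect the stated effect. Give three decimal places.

Power ≈ 0.694

Noncentrality parameter: δ = d·√n = 0.29 × √113 = 3.0827
Two-sided α = 0.01 → critical value z_{0.005} = 2.576.
Power = Φ(δ − 2.576) + Φ(−δ − 2.576) = Φ(0.507) + Φ(-5.659) = 0.6939 + 0.0000 = 0.6939.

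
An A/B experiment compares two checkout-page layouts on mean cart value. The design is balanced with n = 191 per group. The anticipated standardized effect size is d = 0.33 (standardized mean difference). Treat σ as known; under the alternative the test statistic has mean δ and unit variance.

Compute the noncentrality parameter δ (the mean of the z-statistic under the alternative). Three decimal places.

δ ≈ 3.225

The noncentrality parameter scales effect size by the design's sample-size factor: δ = d·√(n/2) = 0.33 × √(191/2) = 3.2249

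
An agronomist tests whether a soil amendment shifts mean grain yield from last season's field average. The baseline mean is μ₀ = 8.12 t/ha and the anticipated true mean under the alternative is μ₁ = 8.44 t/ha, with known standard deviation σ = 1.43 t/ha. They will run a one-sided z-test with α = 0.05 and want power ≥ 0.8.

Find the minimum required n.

Standardized effect: d = |μ₁ − μ₀| / σ = |8.44 − 8.12| / 1.43 = 0.2238
Set Φ(δ − 1.645) = 0.8; then δ − 1.645 = Φ⁻¹(0.8) = 0.842, giving δ = 2.486.
δ = d·√n ⇒ n = (δ/d)² = (2.486 / 0.2238)² = 123.46.
Round up to the next whole unit.

n = 124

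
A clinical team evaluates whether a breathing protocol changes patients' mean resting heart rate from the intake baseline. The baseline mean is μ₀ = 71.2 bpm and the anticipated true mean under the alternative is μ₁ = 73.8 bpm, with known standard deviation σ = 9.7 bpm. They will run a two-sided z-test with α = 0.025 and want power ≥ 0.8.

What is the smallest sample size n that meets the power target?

Standardized effect: d = |μ₁ − μ₀| / σ = |73.8 − 71.2| / 9.7 = 0.2680
For power 0.8 need Φ(δ − z_{0.0125}) = 0.8, so δ = z_{0.0125} + z_{0.20} = 2.241 + 0.842 = 3.083.
(For δ > 0 the lower-tail rejection region contributes negligibly to power, so the one-term inversion is standard.)
δ = d·√n ⇒ n = (δ/d)² = (3.083 / 0.2680)² = 132.30.
Rounding up, n = 133.

n = 133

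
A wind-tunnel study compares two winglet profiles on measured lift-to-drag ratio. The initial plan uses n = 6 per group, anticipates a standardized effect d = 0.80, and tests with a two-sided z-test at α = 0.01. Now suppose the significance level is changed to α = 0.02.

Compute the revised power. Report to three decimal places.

δ = d·√(n/2) = 0.80 × √(6/2) = 1.3856 (unchanged). New critical value: z_{0.01} = 2.326.
Revised power = Φ(δ − 2.326) + Φ(−δ − 2.326) = Φ(-0.941) + Φ(-3.712) = 0.1734 + 0.0001 = 0.1735.

Power ≈ 0.174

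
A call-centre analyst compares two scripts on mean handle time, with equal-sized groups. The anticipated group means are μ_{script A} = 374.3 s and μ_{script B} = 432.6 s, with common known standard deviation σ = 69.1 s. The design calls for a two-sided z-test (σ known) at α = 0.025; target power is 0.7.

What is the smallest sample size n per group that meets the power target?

n = 22 per group

Standardized effect: d = |μ_{script A} − μ_{script B}| / σ = |374.3 − 432.6| / 69.1 = 0.8437
Set Φ(δ − 2.241) = 0.7; then δ − 2.241 = Φ⁻¹(0.7) = 0.524, giving δ = 2.766.
(For δ > 0 the lower-tail rejection region contributes negligibly to power, so the one-term inversion is standard.)
δ = d·√(n/2) ⇒ n = 2(δ/d)² = 2 × (2.766 / 0.8437)² = 21.49.
Round up to the next whole unit.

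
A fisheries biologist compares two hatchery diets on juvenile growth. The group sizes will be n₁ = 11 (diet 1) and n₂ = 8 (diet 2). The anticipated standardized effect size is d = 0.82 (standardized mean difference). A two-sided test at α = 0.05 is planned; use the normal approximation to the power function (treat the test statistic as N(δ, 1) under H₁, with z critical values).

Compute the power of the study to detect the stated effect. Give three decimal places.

Power ≈ 0.423

Noncentrality parameter: δ = d / √(1/n₁ + 1/n₂) = 0.82 / √(1/11 + 1/8) = 1.7647
Critical value for a two-sided test at α = 0.05: z_{α/2} = 1.960.
Power = Φ(δ − 1.960) + Φ(−δ − 1.960) = Φ(-0.195) + Φ(-3.725) = 0.4226 + 0.0001 = 0.4227.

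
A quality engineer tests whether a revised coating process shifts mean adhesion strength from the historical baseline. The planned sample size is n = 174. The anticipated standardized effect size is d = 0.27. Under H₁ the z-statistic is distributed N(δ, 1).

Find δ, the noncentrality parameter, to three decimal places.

δ ≈ 3.562

The noncentrality parameter scales effect size by the design's sample-size factor: δ = d·√n = 0.27 × √174 = 3.5615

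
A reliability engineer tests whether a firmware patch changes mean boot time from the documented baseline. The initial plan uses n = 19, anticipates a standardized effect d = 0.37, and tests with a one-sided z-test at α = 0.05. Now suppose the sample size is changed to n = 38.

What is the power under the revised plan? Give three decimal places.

Power ≈ 0.738

With n = 38: δ = d·√n = 0.37 × √38 = 2.2808. Critical value z_{0.05} = 1.645.
Revised power = Φ(δ − 1.645) = Φ(0.636) = 0.7376.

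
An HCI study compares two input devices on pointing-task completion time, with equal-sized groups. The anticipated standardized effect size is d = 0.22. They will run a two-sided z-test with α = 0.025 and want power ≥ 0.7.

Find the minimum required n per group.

Set Φ(δ − 2.241) = 0.7; then δ − 2.241 = Φ⁻¹(0.7) = 0.524, giving δ = 2.766.
(The Φ(−δ − z_{α/2}) term is vanishingly small for δ > 0 and is dropped in the standard sample-size formula.)
δ = d·√(n/2) ⇒ n = 2(δ/d)² = 2 × (2.766 / 0.22)² = 316.10.
Rounding up, n = 317 per group.

n = 317 per group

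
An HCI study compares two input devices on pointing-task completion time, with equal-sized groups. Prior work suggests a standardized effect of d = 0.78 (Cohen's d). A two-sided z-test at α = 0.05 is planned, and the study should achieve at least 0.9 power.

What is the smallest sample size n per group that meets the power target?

n = 35 per group

For power 0.9 need Φ(δ − z_{0.025}) = 0.9, so δ = z_{0.025} + z_{0.10} = 1.960 + 1.282 = 3.242.
(For δ > 0 the lower-tail rejection region contributes negligibly to power, so the one-term inversion is standard.)
δ = d·√(n/2) ⇒ n = 2(δ/d)² = 2 × (3.242 / 0.78)² = 34.54.
Round up to the next whole unit.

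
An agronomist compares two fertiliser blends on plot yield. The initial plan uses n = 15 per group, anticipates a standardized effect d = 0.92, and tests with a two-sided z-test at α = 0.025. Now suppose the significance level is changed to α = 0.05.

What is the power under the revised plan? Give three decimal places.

δ = d·√(n/2) = 0.92 × √(15/2) = 2.5195 (unchanged). New critical value: z_{0.025} = 1.960.
Revised power = Φ(δ − 1.960) + Φ(−δ − 1.960) = Φ(0.560) + Φ(-4.479) = 0.7121 + 0.0000 = 0.7121.

Power ≈ 0.712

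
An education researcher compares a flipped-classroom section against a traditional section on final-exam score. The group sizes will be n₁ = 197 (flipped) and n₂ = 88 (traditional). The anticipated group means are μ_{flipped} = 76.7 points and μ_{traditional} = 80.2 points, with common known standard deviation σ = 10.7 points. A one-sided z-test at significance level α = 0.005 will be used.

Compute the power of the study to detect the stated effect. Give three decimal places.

Power ≈ 0.490

Standardized effect: d = |μ_{flipped} − μ_{traditional}| / σ = |76.7 − 80.2| / 10.7 = 0.3271
Noncentrality parameter: δ = d / √(1/n₁ + 1/n₂) = 0.3271 / √(1/197 + 1/88) = 2.5512
One-sided α = 0.005 → critical value z_{0.005} = 2.576.
Power = P(Z > 2.576 − δ) = Φ(-0.025) = 0.4902.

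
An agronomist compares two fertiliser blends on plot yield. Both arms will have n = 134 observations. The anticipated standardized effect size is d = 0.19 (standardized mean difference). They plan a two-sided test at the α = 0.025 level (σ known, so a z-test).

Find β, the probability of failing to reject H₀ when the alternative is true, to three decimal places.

Noncentrality parameter: δ = d·√(n/2) = 0.19 × √(134/2) = 1.5552
Critical value for a two-sided test at α = 0.025: z_{α/2} = 2.241.
Power = Φ(δ − 2.241) + Φ(−δ − 2.241) = Φ(-0.686) + Φ(-3.797) = 0.2463 + 0.0001 = 0.2464.
Type II error: β = 1 − power = 1 − 0.2464 = 0.7536.

β ≈ 0.754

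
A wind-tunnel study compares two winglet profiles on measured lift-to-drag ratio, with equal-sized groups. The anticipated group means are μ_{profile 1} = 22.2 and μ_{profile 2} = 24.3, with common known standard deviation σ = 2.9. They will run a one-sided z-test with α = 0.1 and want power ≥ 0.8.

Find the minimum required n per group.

n = 18 per group

Standardized effect: d = |μ_{profile 1} − μ_{profile 2}| / σ = |22.2 − 24.3| / 2.9 = 0.7241
Set Φ(δ − 1.282) = 0.8; then δ − 1.282 = Φ⁻¹(0.8) = 0.842, giving δ = 2.123.
δ = d·√(n/2) ⇒ n = 2(δ/d)² = 2 × (2.123 / 0.7241)² = 17.19.
Rounding up, n = 18 per group.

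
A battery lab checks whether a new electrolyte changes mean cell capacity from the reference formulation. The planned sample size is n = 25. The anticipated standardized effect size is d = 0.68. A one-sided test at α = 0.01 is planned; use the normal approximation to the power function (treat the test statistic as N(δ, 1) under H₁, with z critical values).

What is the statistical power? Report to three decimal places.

Power ≈ 0.859

Noncentrality parameter: λ = d·√n = 0.68 × √25 = 3.4000
One-sided α = 0.01 → critical value z_{0.01} = 2.326.
Power = P(Z > 2.326 − λ) = Φ(1.074) = 0.8585.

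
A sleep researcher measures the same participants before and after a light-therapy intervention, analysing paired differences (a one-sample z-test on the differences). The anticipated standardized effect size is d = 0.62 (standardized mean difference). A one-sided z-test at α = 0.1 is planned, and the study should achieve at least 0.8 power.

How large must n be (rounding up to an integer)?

n = 12

For power 0.8 need Φ(δ − z_{0.1}) = 0.8, so δ = z_{0.1} + z_{0.20} = 1.282 + 0.842 = 2.123.
δ = d·√n ⇒ n = (δ/d)² = (2.123 / 0.62)² = 11.73.
Round up to the next whole unit.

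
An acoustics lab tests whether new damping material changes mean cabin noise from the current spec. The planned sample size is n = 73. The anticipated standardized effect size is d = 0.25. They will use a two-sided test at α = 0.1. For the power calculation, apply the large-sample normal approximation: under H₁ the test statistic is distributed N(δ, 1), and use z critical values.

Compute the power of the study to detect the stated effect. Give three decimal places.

Power ≈ 0.688

Noncentrality parameter: δ = d·√n = 0.25 × √73 = 2.1360
Two-sided α = 0.1 → critical value z_{0.05} = 1.645.
Power = Φ(δ − 1.645) + Φ(−δ − 1.645) = Φ(0.491) + Φ(-3.781) = 0.6883 + 0.0001 = 0.6884.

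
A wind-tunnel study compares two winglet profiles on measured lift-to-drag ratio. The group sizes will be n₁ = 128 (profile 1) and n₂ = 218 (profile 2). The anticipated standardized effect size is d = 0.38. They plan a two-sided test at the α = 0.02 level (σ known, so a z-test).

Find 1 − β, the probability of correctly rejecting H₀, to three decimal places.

Noncentrality parameter: δ = d / √(1/n₁ + 1/n₂) = 0.38 / √(1/128 + 1/218) = 3.4125
Critical value for a two-sided test at α = 0.02: z_{α/2} = 2.326.
Power = Φ(δ − 2.326) + Φ(−δ − 2.326) = Φ(1.086) + Φ(-5.739) = 0.8613 + 0.0000 = 0.8613.

Power ≈ 0.861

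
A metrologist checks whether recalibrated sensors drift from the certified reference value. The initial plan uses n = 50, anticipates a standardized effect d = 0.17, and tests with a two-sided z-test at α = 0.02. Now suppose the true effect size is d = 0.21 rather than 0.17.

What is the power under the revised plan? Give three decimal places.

Power ≈ 0.200

With d = 0.21: δ = d·√n = 0.21 × √50 = 1.4849. Critical value z_{0.01} = 2.326.
Revised power = Φ(δ − 2.326) + Φ(−δ − 2.326) = Φ(-0.841) + Φ(-3.811) = 0.2001 + 0.0001 = 0.2001.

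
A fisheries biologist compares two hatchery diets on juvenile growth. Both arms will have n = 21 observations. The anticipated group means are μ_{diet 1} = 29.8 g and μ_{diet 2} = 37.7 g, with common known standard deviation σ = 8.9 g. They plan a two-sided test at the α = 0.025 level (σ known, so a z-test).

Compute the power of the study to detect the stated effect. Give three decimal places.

Standardized effect: d = |μ_{diet 1} − μ_{diet 2}| / σ = |29.8 − 37.7| / 8.9 = 0.8876
Noncentrality parameter: δ = d·√(n/2) = 0.8876 × √(21/2) = 2.8763
Critical value for a two-sided test at α = 0.025: z_{α/2} = 2.241.
Power = Φ(δ − 2.241) + Φ(−δ − 2.241) = Φ(0.635) + Φ(-5.118) = 0.7372 + 0.0000 = 0.7372.

Power ≈ 0.737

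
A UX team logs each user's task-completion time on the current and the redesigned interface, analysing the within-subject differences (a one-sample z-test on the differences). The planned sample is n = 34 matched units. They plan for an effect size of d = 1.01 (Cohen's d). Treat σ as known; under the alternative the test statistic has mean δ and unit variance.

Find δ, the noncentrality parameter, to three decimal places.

δ ≈ 5.889

The noncentrality parameter scales effect size by the design's sample-size factor: δ = d·√n = 1.01 × √34 = 5.8893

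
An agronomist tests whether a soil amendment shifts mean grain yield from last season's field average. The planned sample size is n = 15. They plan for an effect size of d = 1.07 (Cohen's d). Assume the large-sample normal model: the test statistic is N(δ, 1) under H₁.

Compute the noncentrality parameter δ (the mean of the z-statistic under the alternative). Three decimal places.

δ ≈ 4.144

The noncentrality parameter scales effect size by the design's sample-size factor: δ = d·√n = 1.07 × √15 = 4.1441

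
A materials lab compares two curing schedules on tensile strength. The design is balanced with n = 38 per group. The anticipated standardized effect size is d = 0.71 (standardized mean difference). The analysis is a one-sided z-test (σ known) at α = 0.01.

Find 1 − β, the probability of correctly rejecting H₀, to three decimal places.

Noncentrality parameter: δ = d·√(n/2) = 0.71 × √(38/2) = 3.0948
One-sided α = 0.01 → critical value z_{0.01} = 2.326.
Power = P(Z > 2.326 − δ) = Φ(0.768) = 0.7789.

Power ≈ 0.779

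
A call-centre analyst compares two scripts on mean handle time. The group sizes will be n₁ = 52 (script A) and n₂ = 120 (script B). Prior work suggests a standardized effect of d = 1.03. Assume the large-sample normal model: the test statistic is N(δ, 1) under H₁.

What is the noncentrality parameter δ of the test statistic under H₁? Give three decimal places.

δ = d / √(1/n₁ + 1/n₂) = 1.03 / √(1/52 + 1/120) = 6.2039

δ ≈ 6.204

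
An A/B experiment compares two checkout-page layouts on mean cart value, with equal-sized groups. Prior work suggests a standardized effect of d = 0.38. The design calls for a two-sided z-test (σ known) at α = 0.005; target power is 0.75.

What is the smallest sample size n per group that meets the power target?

n = 168 per group

For power 0.75 need Φ(δ − z_{0.0025}) = 0.75, so δ = z_{0.0025} + z_{0.25} = 2.807 + 0.674 = 3.482.
(For δ > 0 the lower-tail rejection region contributes negligibly to power, so the one-term inversion is standard.)
δ = d·√(n/2) ⇒ n = 2(δ/d)² = 2 × (3.482 / 0.38)² = 167.88.
Rounding up, n = 168 per group.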